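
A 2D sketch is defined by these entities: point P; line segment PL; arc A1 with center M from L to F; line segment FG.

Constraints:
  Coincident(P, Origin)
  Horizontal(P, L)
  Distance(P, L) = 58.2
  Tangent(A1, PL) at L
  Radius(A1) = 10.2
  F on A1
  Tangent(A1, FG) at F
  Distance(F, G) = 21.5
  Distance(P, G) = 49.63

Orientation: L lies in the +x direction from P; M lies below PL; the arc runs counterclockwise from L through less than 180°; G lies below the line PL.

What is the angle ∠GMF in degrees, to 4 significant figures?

64.62°

Checks: |MF| = 10.20 ✓; ∠(MF, FG) = 90.00° ✓; |FG| = 21.50 ✓; |PG| = 49.63 ✓.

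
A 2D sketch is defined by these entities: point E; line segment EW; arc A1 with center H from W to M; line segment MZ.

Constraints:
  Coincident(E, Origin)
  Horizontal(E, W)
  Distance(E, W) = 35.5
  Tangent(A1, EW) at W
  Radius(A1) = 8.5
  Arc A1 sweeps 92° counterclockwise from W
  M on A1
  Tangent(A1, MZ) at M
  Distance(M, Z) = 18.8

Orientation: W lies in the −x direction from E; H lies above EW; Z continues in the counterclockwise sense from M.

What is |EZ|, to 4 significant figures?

39.07

E is at the origin; E and W share the same y with |EW| = 35.5 and W on the −x side, so W = (-35.50, 0.000). Tangency of A1 to EW means the radius HW is perpendicular to EW, so H = W + (0, 8.5) = (-35.50, 8.500). On A1, W sits at bearing -90° from H; a 92° counterclockwise sweep puts M at bearing 2°, so M = H + 8.5·(cos 2°, sin 2°) = (-27.01, 8.797). Tangency of A1 to MZ means the radius HM is perpendicular to MZ, so MZ runs along (−sin 2°, cos 2°); with |MZ| = 18.8, Z = (-27.66, 27.59). Then |EZ| = |Z − E| = 39.07.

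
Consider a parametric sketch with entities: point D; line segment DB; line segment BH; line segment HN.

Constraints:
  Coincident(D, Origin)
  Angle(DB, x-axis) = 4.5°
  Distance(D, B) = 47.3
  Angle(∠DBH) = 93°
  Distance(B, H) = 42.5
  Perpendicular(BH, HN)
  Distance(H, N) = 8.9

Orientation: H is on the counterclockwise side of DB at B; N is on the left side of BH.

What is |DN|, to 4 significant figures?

59.10

D is at the origin; DB runs at 4.5° with length 47.3, so B = 47.3·(cos 4.5°, sin 4.5°) = (47.15, 3.711). ∠DBH = 93.0°, so BH runs at 4.5° + (180° − 93.0°) = 91.50° from the x-axis; with |BH| = 42.5, H = B + 42.5·(cos 91.50°, sin 91.50°) = (46.04, 46.20). BH is perpendicular to HN; with |HN| = 8.9 on the left of BH, N = H + 8.9·(-0.9997, -0.02618) = (37.14, 45.96). Then |DN| = |N − D| = 59.10.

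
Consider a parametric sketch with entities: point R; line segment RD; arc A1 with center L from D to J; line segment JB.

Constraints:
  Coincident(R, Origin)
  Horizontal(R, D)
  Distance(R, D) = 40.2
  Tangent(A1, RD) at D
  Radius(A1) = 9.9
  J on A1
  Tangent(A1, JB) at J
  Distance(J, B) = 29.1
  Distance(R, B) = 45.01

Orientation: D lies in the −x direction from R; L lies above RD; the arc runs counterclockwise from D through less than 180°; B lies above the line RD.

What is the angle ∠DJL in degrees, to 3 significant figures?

49.7°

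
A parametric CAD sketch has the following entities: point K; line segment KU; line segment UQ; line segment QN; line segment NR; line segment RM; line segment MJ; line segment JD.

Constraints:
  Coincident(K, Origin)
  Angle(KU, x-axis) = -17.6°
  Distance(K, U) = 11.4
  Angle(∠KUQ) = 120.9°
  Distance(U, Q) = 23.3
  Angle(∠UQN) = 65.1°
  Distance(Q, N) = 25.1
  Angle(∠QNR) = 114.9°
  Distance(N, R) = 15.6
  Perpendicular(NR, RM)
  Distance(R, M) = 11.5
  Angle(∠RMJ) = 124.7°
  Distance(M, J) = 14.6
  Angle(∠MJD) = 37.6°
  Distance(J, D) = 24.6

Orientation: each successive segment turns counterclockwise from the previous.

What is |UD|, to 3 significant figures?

26.4

K is at the origin; KU runs at -17.6° with length 11.4, so U = (10.9, -3.45). ∠KUQ = 120.9° gives UQ at 41.5° from the x-axis; with |UQ| = 23.3, Q = (28.3, 12.0). ∠UQN = 65.1° gives QN at 156° from the x-axis; with |QN| = 25.1, N = (5.32, 22.0). ∠QNR = 114.9° gives NR at -138° from the x-axis; with |NR| = 15.6, R = (-6.37, 11.7). NR ⟂ RM, so RM runs at -48.5°; with |RM| = 11.5, M = (1.25, 3.09). ∠RMJ = 124.7° gives MJ at 6.80° from the x-axis; with |MJ| = 14.6, J = (15.8, 4.82). ∠MJD = 37.6° gives JD at 149° from the x-axis; with |JD| = 24.6, D = (-5.38, 17.4). Then |UD| = |D − U| = 26.4.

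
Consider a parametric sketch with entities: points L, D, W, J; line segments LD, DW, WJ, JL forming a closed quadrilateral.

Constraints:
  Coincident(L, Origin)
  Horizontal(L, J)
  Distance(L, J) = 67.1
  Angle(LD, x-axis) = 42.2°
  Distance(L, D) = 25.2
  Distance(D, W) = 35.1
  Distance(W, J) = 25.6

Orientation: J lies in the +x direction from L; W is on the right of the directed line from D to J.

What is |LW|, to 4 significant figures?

43.75

Checks: |DW| = 35.10 ✓; |WJ| = 25.60 ✓.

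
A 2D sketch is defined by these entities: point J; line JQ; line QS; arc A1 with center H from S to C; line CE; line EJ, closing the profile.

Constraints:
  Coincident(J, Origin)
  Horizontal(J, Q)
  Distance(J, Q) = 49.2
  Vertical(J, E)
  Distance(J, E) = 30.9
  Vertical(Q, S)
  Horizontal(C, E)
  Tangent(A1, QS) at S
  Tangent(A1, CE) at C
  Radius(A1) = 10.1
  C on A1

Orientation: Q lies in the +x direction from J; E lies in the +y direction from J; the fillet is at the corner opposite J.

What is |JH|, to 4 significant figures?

44.29

J is at the origin; J and Q share the same y with |JQ| = 49.2 and Q on the +x side, so Q = (49.20, 0.000). J and E share the same x with |JE| = 30.9 and E on the +y side, so E = (0.000, 30.90). The virtual corner opposite J is at (49.20, 30.90). Since A1 is tangent to QS there, HS ⟂ QS and tangency of A1 to CE means the radius HC is perpendicular to CE, with radius 10.1, so the center H sits 10.1 in from both sides at H = (39.10, 20.80). Then |JH| = |H − J| = 44.29.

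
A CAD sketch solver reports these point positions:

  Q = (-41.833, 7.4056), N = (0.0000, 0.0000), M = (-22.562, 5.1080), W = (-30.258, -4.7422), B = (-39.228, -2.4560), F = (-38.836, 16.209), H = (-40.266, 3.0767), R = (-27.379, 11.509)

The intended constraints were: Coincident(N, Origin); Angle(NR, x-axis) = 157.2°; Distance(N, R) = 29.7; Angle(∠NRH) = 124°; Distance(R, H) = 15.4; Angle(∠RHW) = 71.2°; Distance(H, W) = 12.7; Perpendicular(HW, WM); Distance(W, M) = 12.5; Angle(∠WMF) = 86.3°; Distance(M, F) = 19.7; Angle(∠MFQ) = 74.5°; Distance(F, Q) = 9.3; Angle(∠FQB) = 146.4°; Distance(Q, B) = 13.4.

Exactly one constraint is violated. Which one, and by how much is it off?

Distance(Q, B) = 13.4 — off by 3.20.

N = (0.00, 0.00) ✓; NR at 157.2° ✓; |NR| = 29.70 ✓; ∠NRH = 124.0° ✓; |RH| = 15.40 ✓; ∠RHW = 71.20° ✓; |HW| = 12.70 ✓; ∠(HW, WM) = 90.00° ✓; |WM| = 12.50 ✓; ∠WMF = 86.30° ✓; |MF| = 19.70 ✓; ∠MFQ = 74.50° ✓; |FQ| = 9.300 ✓; ∠FQB = 146.4° ✓; |QB| = 10.20 ✗.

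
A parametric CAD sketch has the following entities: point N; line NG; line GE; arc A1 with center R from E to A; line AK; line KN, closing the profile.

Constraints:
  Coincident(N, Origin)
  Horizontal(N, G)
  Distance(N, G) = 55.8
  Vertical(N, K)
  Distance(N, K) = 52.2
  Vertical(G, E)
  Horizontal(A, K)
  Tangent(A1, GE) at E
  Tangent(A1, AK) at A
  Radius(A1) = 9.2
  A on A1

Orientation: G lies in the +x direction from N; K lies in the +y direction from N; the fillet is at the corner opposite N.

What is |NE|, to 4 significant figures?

70.45

N is at the origin; NG is horizontal with |NG| = 55.8 and G on the +x side, so G = (55.80, 0.000). NK is vertical with |NK| = 52.2 and K on the +y side, so K = (0.000, 52.20). The virtual corner opposite N is at (55.80, 52.20). A1 meets GE tangentially, so RE is at right angles to GE and A1 meets AK tangentially, so RA is at right angles to AK, with radius 9.2, so the center R sits 9.2 in from both sides at R = (46.60, 43.00). That places the tangent points at E = (55.80, 43.00) on GE and A = (46.60, 52.20) on AK. Then |NE| = |E − N| = 70.45.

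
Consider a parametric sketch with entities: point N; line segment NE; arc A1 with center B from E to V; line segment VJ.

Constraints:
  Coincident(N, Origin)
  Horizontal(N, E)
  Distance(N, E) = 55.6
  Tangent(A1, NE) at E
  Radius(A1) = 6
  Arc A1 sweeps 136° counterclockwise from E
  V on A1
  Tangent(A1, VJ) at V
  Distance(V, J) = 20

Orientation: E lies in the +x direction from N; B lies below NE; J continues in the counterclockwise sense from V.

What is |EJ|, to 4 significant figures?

26.28

On A1, E sits at bearing 90° from B; a 136° counterclockwise sweep puts V at bearing 226°, so V = B + 6.0·(cos 226°, sin 226°) = (51.43, -10.32). The tangent condition forces BV to be normal to VJ, so VJ runs along (−sin 226°, cos 226°); with |VJ| = 20.0, J = (65.82, -24.21). Then |EJ| = |J − E| = 26.28.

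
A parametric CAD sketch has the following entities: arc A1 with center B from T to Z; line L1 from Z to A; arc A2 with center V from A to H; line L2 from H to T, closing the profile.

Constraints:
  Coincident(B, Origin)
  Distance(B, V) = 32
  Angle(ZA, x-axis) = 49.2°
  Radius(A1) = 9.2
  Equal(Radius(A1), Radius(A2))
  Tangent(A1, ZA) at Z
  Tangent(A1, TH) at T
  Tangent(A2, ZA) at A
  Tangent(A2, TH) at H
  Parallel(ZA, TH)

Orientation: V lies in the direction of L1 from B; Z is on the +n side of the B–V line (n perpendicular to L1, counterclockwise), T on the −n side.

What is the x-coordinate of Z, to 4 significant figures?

-6.964

B is at the origin and V lies 32.0 along u from B, so V = 32.0·u = (20.91, 24.22). Tangency of A1 to both parallel lines with radius 9.2 puts Z and T at B ± 9.2·n: Z = (-6.964, 6.011), T = (6.964, -6.011). So Z.x = -6.964.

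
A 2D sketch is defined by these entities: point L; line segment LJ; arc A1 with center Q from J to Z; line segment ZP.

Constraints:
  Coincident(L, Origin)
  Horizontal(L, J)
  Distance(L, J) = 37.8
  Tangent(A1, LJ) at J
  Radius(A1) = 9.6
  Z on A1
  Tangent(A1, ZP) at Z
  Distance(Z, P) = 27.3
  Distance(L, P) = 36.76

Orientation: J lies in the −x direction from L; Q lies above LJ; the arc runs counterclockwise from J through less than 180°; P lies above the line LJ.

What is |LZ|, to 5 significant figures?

29.498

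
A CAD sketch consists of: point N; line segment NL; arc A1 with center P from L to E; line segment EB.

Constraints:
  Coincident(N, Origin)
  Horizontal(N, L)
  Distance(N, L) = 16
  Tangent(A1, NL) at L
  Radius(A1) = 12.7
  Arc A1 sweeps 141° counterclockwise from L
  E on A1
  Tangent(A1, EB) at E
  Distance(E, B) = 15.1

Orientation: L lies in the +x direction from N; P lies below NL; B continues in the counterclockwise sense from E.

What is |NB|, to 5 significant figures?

37.662

N is at the origin; N and L share the same y with |NL| = 16.0 and L on the +x side, so L = (16.000, 0.0000). Tangency of A1 to NL means the radius PL is perpendicular to NL, so P = L + (0, -12.7) = (16.000, -12.700). On A1, L sits at bearing 90° from P; a 141° counterclockwise sweep puts E at bearing 231°, so E = P + 12.7·(cos 231°, sin 231°) = (8.0076, -22.570). Since A1 is tangent to EB there, PE ⟂ EB, so EB runs along (−sin 231°, cos 231°); with |EB| = 15.1, B = (19.743, -32.072). Then |NB| = |B − N| = 37.662.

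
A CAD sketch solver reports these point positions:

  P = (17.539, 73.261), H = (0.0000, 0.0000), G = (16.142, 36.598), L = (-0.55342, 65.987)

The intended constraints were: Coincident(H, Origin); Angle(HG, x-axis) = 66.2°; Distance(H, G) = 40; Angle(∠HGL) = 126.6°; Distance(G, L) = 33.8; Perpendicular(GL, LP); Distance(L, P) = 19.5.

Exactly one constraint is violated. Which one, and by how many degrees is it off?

Perpendicular(GL, LP) — off by 7.70°.

H = (0.00, 0.00) ✓; HG at 66.20° ✓; |HG| = 40.00 ✓; ∠HGL = 126.6° ✓; |GL| = 33.80 ✓; ∠(GL, LP) = 97.70° ✗; |LP| = 19.50 ✓.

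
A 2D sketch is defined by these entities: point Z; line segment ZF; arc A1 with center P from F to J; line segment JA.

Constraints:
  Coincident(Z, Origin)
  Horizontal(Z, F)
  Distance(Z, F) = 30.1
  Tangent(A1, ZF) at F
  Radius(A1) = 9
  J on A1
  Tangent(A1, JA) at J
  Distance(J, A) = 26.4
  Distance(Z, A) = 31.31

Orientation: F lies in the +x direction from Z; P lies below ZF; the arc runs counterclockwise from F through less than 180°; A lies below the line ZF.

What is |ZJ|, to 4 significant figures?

22.53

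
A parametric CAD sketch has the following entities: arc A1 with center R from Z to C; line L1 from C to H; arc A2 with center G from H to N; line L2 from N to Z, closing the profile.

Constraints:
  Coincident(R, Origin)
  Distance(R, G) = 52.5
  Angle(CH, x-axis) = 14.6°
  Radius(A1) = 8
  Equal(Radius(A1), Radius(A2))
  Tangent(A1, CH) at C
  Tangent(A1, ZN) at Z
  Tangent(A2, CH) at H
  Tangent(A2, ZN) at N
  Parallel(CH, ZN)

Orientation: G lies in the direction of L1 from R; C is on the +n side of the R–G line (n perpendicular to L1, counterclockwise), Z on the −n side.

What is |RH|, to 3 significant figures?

53.1

The slot axis is L1's direction at 14.6°, so u = (cos 14.6°, sin 14.6°) = (0.968, 0.252) and n = (−sin 14.6°, cos 14.6°) = (-0.252, 0.968). R is at the origin and G lies 52.5 along u from R, so G = 52.5·u = (50.8, 13.2). Tangency of A1 to both parallel lines with radius 8.0 puts C and Z at R ± 8.0·n: C = (-2.02, 7.74), Z = (2.02, -7.74). Equal radii place H and N the same way about G: H = G + 8.0·n = (48.8, 21.0), N = G − 8.0·n = (52.8, 5.49). Then |RH| = |H − R| = 53.1.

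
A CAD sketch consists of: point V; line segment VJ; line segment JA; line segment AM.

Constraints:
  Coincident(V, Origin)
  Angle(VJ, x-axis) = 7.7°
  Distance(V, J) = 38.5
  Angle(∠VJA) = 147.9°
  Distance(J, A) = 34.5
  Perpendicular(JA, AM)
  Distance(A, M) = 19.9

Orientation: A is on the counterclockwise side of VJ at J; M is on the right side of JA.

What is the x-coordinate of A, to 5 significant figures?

64.659

V is at the origin; VJ runs at 7.7° with length 38.5, so J = 38.5·(cos 7.7°, sin 7.7°) = (38.153, 5.1585). ∠VJA = 147.9°, so JA runs at 7.7° + (180° − 147.9°) = 39.800° from the x-axis; with |JA| = 34.5, A = J + 34.5·(cos 39.800°, sin 39.800°) = (64.659, 27.242). So A.x = 64.659.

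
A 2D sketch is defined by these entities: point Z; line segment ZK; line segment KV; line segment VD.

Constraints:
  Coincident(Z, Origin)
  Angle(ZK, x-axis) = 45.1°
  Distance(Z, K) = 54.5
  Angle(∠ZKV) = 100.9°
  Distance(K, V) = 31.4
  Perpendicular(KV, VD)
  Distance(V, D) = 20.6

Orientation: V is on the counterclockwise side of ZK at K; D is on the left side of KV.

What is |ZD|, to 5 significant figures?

53.131

Z is at the origin; ZK runs at 45.1° with length 54.5, so K = 54.5·(cos 45.1°, sin 45.1°) = (38.470, 38.605). ∠ZKV = 100.9°, so KV runs at 45.1° + (180° − 100.9°) = 124.20° from the x-axis; with |KV| = 31.4, V = K + 31.4·(cos 124.20°, sin 124.20°) = (20.821, 64.575). KV ⟂ VD; with |VD| = 20.6 on the left of KV, D = V + 20.6·(-0.82708, -0.56208) = (3.7827, 52.996). Then |ZD| = |D − Z| = 53.131.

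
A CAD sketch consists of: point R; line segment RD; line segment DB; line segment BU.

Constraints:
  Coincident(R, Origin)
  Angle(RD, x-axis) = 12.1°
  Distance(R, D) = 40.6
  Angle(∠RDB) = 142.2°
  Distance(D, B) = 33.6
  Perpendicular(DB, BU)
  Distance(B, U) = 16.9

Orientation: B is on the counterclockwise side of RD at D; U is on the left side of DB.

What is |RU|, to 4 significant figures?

66.16

R is at the origin; RD runs at 12.1° with length 40.6, so D = 40.6·(cos 12.1°, sin 12.1°) = (39.70, 8.511). ∠RDB = 142.2°, so DB runs at 12.1° + (180° − 142.2°) = 49.90° from the x-axis; with |DB| = 33.6, B = D + 33.6·(cos 49.90°, sin 49.90°) = (61.34, 34.21). DB is perpendicular to BU; with |BU| = 16.9 on the left of DB, U = B + 16.9·(-0.7649, 0.6441) = (48.41, 45.10). Then |RU| = |U − R| = 66.16.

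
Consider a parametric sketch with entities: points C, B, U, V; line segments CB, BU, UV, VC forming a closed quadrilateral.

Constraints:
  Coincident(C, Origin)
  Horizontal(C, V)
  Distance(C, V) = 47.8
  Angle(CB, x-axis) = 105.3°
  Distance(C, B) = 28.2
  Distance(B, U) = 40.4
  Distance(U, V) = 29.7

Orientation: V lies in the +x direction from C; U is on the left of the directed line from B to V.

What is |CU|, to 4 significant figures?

41.78

Checks: |BU| = 40.40 ✓; |UV| = 29.70 ✓.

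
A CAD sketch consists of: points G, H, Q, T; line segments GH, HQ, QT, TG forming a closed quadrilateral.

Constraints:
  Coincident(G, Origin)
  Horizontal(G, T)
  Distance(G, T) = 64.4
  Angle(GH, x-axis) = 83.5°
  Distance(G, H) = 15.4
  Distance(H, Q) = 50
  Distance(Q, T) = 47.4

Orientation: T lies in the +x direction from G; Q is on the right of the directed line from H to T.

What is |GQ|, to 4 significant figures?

38.61

Checks: |HQ| = 50.00 ✓; |QT| = 47.40 ✓.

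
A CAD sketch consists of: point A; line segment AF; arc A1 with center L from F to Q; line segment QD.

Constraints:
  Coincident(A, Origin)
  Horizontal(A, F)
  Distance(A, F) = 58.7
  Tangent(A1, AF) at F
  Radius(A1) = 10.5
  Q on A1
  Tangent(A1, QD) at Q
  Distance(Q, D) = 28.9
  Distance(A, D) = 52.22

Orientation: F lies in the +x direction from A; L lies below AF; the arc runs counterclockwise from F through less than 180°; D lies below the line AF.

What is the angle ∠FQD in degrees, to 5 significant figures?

144.56°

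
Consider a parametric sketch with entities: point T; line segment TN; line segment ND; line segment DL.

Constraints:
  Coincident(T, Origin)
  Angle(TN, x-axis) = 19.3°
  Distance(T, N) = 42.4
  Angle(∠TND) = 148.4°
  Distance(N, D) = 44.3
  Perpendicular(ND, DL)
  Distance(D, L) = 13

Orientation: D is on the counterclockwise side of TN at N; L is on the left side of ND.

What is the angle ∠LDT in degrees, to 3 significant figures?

74.6°

T is at the origin; TN runs at 19.3° with length 42.4, so N = 42.4·(cos 19.3°, sin 19.3°) = (40.0, 14.0). ∠TND = 148.4°, so ND runs at 19.3° + (180° − 148.4°) = 50.9° from the x-axis; with |ND| = 44.3, D = N + 44.3·(cos 50.9°, sin 50.9°) = (68.0, 48.4). ND is perpendicular to DL; with |DL| = 13.0 on the left of ND, L = D + 13.0·(-0.776, 0.631) = (57.9, 56.6). Then cos ∠LDT = DL·DT / (|DL||DT|), giving 74.6°.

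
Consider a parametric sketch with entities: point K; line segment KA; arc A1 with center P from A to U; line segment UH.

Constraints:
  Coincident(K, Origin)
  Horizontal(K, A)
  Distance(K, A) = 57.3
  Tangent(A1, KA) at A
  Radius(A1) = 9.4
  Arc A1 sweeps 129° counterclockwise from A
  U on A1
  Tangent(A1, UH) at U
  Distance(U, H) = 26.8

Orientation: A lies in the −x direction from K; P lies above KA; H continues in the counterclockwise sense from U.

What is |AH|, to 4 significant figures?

37.39

On A1, A sits at bearing -90° from P; a 129° counterclockwise sweep puts U at bearing 39°, so U = P + 9.4·(cos 39°, sin 39°) = (-49.99, 15.32). A1 meets UH tangentially, so PU is at right angles to UH, so UH runs along (−sin 39°, cos 39°); with |UH| = 26.8, H = (-66.86, 36.14). Then |AH| = |H − A| = 37.39.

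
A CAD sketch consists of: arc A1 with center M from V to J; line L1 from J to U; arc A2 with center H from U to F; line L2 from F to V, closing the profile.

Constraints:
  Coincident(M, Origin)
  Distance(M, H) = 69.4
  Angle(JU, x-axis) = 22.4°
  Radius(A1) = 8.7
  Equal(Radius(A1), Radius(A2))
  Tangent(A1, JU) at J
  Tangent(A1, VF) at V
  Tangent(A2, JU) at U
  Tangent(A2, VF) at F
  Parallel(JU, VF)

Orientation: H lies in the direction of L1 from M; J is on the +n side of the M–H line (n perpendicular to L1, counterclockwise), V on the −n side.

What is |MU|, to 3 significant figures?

69.9

The slot axis is L1's direction at 22.4°, so u = (cos 22.4°, sin 22.4°) = (0.925, 0.381) and n = (−sin 22.4°, cos 22.4°) = (-0.381, 0.925). M is at the origin and H lies 69.4 along u from M, so H = 69.4·u = (64.2, 26.4). Tangency of A1 to both parallel lines with radius 8.7 puts J and V at M ± 8.7·n: J = (-3.32, 8.04), V = (3.32, -8.04). Equal radii place U and F the same way about H: U = H + 8.7·n = (60.8, 34.5), F = H − 8.7·n = (67.5, 18.4). Then |MU| = |U − M| = 69.9.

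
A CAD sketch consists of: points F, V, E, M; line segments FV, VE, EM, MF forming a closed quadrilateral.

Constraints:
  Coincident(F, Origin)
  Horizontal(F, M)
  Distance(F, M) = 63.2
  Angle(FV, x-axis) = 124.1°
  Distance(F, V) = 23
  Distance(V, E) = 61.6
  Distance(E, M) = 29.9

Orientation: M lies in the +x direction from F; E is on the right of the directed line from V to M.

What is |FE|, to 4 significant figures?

41.05

Checks: |VE| = 61.60 ✓; |EM| = 29.90 ✓.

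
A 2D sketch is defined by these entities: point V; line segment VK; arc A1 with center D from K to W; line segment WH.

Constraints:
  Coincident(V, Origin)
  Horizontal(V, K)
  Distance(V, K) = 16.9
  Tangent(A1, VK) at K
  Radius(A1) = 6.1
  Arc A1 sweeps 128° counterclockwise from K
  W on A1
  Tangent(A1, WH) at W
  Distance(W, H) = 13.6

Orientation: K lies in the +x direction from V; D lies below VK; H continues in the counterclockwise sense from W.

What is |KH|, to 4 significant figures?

20.88

V is at the origin; VK is horizontal with |VK| = 16.9 and K on the +x side, so K = (16.90, 0.000). Tangency of A1 to VK means the radius DK is perpendicular to VK, so D = K + (0, -6.1) = (16.90, -6.100). On A1, K sits at bearing 90° from D; a 128° counterclockwise sweep puts W at bearing 218°, so W = D + 6.1·(cos 218°, sin 218°) = (12.09, -9.856). Tangency of A1 to WH means the radius DW is perpendicular to WH, so WH runs along (−sin 218°, cos 218°); with |WH| = 13.6, H = (20.47, -20.57). Then |KH| = |H − K| = 20.88.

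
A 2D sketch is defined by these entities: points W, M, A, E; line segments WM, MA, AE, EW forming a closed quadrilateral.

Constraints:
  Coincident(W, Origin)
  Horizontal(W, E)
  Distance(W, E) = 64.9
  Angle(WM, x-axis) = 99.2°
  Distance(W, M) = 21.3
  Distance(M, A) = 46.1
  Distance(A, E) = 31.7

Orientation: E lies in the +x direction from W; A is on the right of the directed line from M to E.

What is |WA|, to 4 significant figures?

34.37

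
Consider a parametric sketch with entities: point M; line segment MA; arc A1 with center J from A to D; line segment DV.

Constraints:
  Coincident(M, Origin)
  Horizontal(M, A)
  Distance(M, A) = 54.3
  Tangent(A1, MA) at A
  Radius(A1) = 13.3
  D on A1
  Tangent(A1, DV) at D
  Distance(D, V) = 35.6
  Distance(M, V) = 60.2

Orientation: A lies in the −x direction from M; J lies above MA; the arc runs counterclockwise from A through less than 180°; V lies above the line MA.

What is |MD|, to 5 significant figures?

42.759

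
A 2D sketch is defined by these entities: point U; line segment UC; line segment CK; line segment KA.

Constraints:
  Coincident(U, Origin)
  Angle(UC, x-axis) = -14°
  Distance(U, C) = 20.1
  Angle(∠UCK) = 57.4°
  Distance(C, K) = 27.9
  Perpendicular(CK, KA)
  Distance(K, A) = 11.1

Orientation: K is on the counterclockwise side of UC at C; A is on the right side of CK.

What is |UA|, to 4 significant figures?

32.82

∠UCK = 57.4°, so CK runs at -14.0° + (180° − 57.4°) = 108.6° from the x-axis; with |CK| = 27.9, K = C + 27.9·(cos 108.6°, sin 108.6°) = (10.60, 21.58). The perpendicularity gives KA at right angles to CK; with |KA| = 11.1 on the right of CK, A = K + 11.1·(0.9478, 0.3190) = (21.12, 25.12). Then |UA| = |A − U| = 32.82.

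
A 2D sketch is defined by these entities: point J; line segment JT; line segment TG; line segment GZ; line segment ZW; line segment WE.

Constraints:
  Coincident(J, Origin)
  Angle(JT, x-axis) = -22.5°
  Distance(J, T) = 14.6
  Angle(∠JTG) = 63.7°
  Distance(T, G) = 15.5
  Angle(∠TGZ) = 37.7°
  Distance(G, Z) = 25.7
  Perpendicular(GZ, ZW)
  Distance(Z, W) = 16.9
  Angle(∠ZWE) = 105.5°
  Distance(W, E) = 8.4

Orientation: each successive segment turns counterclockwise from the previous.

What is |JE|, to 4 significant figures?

24.10

J is at the origin; JT runs at -22.5° with length 14.6, so T = (13.49, -5.587). ∠JTG = 63.7° gives TG at 93.80° from the x-axis; with |TG| = 15.5, G = (12.46, 9.879). ∠TGZ = 37.7° gives GZ at -123.9° from the x-axis; with |GZ| = 25.7, Z = (-1.873, -11.45). GZ is perpendicular to ZW, so ZW runs at -33.90°; with |ZW| = 16.9, W = (12.15, -20.88). ∠ZWE = 105.5° gives WE at 40.60° from the x-axis; with |WE| = 8.4, E = (18.53, -15.41). Then |JE| = |E − J| = 24.10.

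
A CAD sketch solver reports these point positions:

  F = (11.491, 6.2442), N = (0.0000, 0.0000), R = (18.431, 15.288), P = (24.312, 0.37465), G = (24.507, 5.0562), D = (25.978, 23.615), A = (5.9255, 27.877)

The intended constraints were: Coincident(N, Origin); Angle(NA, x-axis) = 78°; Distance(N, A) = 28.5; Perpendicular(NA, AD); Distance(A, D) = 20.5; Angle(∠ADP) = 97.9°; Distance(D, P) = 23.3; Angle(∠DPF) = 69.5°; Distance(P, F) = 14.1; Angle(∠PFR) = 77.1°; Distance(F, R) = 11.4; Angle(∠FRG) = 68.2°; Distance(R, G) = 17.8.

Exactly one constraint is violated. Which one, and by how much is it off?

Distance(R, G) = 17.8 — off by 5.90.

N = (0.00, 0.00) ✓; NA at 78.00° ✓; |NA| = 28.50 ✓; ∠(NA, AD) = 90.00° ✓; |AD| = 20.50 ✓; ∠ADP = 97.90° ✓; |DP| = 23.30 ✓; ∠DPF = 69.50° ✓; |PF| = 14.10 ✓; ∠PFR = 77.10° ✓; |FR| = 11.40 ✓; ∠FRG = 68.21° ✓; |RG| = 11.90 ✗.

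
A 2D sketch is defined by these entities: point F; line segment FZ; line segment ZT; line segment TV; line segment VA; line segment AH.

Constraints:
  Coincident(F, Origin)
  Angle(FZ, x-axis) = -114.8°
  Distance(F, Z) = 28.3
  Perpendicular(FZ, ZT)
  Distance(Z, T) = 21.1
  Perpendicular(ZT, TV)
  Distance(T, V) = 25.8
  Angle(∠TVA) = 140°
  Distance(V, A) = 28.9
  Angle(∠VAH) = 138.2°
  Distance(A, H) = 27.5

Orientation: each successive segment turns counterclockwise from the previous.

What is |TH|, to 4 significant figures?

69.19

F is at the origin; FZ runs at -114.8° with length 28.3, so Z = (-11.87, -25.69). The perpendicularity gives ZT at right angles to FZ, so ZT runs at -24.80°; with |ZT| = 21.1, T = (7.284, -34.54). The perpendicularity gives TV at right angles to ZT, so TV runs at 65.20°; with |TV| = 25.8, V = (18.11, -11.12). ∠TVA = 140.0° gives VA at 105.2° from the x-axis; with |VA| = 28.9, A = (10.53, 16.77). ∠VAH = 138.2° gives AH at 147.0° from the x-axis; with |AH| = 27.5, H = (-12.54, 31.75). Then |TH| = |H − T| = 69.19.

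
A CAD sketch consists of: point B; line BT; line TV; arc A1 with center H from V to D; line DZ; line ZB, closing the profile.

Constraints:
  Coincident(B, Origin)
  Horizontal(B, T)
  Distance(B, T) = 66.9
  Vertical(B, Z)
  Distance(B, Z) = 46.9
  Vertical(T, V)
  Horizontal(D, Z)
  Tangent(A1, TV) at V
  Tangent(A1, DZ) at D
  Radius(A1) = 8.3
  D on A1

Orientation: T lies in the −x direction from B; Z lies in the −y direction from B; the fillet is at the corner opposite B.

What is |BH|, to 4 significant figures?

70.17

B is at the origin; BT is horizontal with |BT| = 66.9 and T on the −x side, so T = (-66.90, 0.000). BZ is vertical with |BZ| = 46.9 and Z on the −y side, so Z = (0.000, -46.90). The virtual corner opposite B is at (-66.90, -46.90). Since A1 is tangent to TV there, HV ⟂ TV and A1 meets DZ tangentially, so HD is at right angles to DZ, with radius 8.3, so the center H sits 8.3 in from both sides at H = (-58.60, -38.60). Then |BH| = |H − B| = 70.17.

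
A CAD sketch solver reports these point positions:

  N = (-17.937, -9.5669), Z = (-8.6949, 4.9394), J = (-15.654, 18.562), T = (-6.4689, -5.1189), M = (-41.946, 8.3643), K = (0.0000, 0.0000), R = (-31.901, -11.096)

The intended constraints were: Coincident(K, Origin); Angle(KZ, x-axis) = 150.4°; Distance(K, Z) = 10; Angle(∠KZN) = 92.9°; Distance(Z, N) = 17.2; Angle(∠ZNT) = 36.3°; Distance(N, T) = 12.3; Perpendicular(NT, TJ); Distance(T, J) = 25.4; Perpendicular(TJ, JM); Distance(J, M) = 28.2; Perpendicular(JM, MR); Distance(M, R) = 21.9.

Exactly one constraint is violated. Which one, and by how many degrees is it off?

Perpendicular(JM, MR) — off by 6.10°.

K = (0.00, 0.00) ✓; KZ at 150.4° ✓; |KZ| = 10.00 ✓; ∠KZN = 92.90° ✓; |ZN| = 17.20 ✓; ∠ZNT = 36.30° ✓; |NT| = 12.30 ✓; ∠(NT, TJ) = 90.00° ✓; |TJ| = 25.40 ✓; ∠(TJ, JM) = 90.00° ✓; |JM| = 28.20 ✓; ∠(JM, MR) = 96.10° ✗; |MR| = 21.90 ✓.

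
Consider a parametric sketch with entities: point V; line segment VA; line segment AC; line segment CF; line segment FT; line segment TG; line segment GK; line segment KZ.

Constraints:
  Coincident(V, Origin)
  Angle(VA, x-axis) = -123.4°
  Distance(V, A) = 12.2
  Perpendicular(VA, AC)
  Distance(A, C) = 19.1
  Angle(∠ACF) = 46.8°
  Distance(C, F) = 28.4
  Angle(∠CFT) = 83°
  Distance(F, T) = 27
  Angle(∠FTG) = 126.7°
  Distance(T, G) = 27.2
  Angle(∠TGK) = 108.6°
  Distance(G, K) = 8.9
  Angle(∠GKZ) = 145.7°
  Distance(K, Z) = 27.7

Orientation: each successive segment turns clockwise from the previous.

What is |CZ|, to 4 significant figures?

14.02

V is at the origin; VA runs at -123.4° with length 12.2, so A = (-6.716, -10.19). VA is perpendicular to AC, so AC runs at 146.6°; with |AC| = 19.1, C = (-22.66, 0.3290). ∠ACF = 46.8° gives CF at 13.40° from the x-axis; with |CF| = 28.4, F = (4.965, 6.911). ∠CFT = 83.0° gives FT at -83.60° from the x-axis; with |FT| = 27.0, T = (7.975, -19.92). ∠FTG = 126.7° gives TG at -136.9° from the x-axis; with |TG| = 27.2, G = (-11.89, -38.51). ∠TGK = 108.6° gives GK at 151.7° from the x-axis; with |GK| = 8.9, K = (-19.72, -34.29). ∠GKZ = 145.7° gives KZ at 117.4° from the x-axis; with |KZ| = 27.7, Z = (-32.47, -9.694). Then |CZ| = |Z − C| = 14.02.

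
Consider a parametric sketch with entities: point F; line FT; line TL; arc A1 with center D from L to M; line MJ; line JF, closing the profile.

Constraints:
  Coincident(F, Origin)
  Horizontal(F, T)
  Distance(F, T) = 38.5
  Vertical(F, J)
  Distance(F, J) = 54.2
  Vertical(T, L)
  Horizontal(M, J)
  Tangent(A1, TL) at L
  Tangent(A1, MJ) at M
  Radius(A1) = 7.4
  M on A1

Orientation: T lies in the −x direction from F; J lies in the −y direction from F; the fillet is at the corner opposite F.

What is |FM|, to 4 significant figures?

62.49

The virtual corner opposite F is at (-38.50, -54.20). Tangency of A1 to TL means the radius DL is perpendicular to TL and A1 meets MJ tangentially, so DM is at right angles to MJ, with radius 7.4, so the center D sits 7.4 in from both sides at D = (-31.10, -46.80). That places the tangent points at L = (-38.50, -46.80) on TL and M = (-31.10, -54.20) on MJ. Then |FM| = |M − F| = 62.49.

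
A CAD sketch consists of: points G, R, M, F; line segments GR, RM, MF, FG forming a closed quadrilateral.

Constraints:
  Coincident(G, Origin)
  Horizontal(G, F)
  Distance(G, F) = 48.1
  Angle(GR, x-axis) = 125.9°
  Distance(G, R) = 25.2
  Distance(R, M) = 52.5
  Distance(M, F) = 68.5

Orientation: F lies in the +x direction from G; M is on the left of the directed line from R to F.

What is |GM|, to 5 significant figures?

64.048

G is at the origin; GF is horizontal with |GF| = 48.1 and F in +x, so F = (48.1, 0). GR runs at 125.9° with |GR| = 25.2, so R = (-14.777, 20.413). M is determined by |RM| = 52.5 and |MF| = 68.5 together: it lies at the intersection of circle(R, 52.5) and circle(F, 68.5). With |RF| = 66.107, the foot of the radical line on RF is 18.411 from R and the perpendicular offset is √(52.5² − 18.411²) = 49.166. Taking the left-of-RF solution: M = (17.916, 61.491).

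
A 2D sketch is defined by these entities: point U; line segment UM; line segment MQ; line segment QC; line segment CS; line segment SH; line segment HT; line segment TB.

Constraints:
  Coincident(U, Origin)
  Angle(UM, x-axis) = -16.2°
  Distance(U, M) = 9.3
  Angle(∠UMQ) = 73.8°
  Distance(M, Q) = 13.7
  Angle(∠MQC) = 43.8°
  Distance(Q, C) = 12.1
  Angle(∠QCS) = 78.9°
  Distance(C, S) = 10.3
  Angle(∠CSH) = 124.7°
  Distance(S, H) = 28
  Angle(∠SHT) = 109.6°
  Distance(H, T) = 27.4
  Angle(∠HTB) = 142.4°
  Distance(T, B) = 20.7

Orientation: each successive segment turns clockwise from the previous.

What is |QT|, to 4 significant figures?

34.32

U is at the origin; UM runs at -16.2° with length 9.3, so M = (8.931, -2.595). ∠UMQ = 73.8° gives MQ at -122.4° from the x-axis; with |MQ| = 13.7, Q = (1.590, -14.16). ∠MQC = 43.8° gives QC at 101.4° from the x-axis; with |QC| = 12.1, C = (-0.8017, -2.301). ∠QCS = 78.9° gives CS at 0.3000° from the x-axis; with |CS| = 10.3, S = (9.498, -2.247). ∠CSH = 124.7° gives SH at -55.00° from the x-axis; with |SH| = 28.0, H = (25.56, -25.18). ∠SHT = 109.6° gives HT at -125.4° from the x-axis; with |HT| = 27.4, T = (9.686, -47.52). Then |QT| = |T − Q| = 34.32.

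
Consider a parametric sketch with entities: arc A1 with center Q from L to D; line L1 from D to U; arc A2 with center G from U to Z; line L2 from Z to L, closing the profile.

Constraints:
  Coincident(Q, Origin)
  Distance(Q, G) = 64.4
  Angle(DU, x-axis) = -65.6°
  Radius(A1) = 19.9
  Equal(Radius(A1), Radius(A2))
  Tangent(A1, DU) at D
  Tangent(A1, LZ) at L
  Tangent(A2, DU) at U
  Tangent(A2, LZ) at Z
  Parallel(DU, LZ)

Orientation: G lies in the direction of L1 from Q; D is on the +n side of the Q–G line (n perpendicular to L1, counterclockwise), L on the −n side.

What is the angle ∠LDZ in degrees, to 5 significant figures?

58.283°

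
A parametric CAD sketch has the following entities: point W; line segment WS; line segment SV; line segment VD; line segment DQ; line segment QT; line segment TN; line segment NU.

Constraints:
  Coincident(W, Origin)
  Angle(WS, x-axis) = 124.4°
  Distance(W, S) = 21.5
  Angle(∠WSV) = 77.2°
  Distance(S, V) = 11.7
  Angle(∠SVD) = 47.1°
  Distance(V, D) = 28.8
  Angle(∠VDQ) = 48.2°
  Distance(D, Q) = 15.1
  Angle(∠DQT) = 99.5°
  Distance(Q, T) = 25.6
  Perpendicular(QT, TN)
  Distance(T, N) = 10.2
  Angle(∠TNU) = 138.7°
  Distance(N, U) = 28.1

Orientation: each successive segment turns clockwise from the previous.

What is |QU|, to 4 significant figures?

32.10

W is at the origin; WS runs at 124.4° with length 21.5, so S = (-12.15, 17.74). ∠WSV = 77.2° gives SV at 21.60° from the x-axis; with |SV| = 11.7, V = (-1.268, 22.05). ∠SVD = 47.1° gives VD at -111.3° from the x-axis; with |VD| = 28.8, D = (-11.73, -4.786). ∠VDQ = 48.2° gives DQ at 116.9° from the x-axis; with |DQ| = 15.1, Q = (-18.56, 8.680). ∠DQT = 99.5° gives QT at 36.40° from the x-axis; with |QT| = 25.6, T = (2.043, 23.87). The perpendicularity gives TN at right angles to QT, so TN runs at -53.60°; with |TN| = 10.2, N = (8.096, 15.66). ∠TNU = 138.7° gives NU at -94.90° from the x-axis; with |NU| = 28.1, U = (5.696, -12.34). Then |QU| = |U − Q| = 32.10.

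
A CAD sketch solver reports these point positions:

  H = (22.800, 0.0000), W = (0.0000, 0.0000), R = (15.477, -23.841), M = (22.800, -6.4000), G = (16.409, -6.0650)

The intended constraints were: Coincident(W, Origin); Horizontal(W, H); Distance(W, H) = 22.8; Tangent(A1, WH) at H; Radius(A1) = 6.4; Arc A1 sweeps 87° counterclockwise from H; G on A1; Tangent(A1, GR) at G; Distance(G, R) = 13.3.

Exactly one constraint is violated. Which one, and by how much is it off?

Distance(G, R) = 13.3 — off by 4.50.

W = (0.00, 0.00) ✓; W.y = 0.00, H.y = 0.00 ✓; |WH| = 22.80 ✓; ∠(MH, HW) = 90.00° ✓; |MH| = 6.400 ✓; bearing(M→G) − bearing(M→H) = 87.00° ✓; |MG| = 6.400 ✓; ∠(MG, GR) = 90.00° ✓; |GR| = 17.80 ✗.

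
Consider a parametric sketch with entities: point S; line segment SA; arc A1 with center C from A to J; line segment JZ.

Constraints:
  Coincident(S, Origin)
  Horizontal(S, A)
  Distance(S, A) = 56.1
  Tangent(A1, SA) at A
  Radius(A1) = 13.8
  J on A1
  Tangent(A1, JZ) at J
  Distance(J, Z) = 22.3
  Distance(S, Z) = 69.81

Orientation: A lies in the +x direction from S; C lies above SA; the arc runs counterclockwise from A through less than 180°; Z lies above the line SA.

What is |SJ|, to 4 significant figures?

71.17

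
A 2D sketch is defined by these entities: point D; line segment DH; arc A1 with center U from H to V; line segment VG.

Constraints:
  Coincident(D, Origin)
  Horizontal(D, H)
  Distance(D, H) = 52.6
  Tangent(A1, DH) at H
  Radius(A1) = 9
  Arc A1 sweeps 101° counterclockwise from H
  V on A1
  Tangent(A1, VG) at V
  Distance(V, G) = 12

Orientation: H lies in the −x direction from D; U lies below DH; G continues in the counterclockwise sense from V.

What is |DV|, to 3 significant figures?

62.4

D is at the origin; D and H share the same y with |DH| = 52.6 and H on the −x side, so H = (-52.6, 0.00). Since A1 is tangent to DH there, UH ⟂ DH, so U = H + (0, -9) = (-52.6, -9.00). On A1, H sits at bearing 90° from U; a 101° counterclockwise sweep puts V at bearing 191°, so V = U + 9.0·(cos 191°, sin 191°) = (-61.4, -10.7). Then |DV| = |V − D| = 62.4.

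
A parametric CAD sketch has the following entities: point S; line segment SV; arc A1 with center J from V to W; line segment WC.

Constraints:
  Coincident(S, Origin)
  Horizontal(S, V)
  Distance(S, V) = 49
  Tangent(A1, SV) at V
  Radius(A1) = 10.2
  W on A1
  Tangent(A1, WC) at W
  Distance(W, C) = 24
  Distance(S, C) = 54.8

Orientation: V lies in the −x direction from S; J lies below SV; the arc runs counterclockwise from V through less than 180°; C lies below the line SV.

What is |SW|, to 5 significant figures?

59.318

S is at the origin; S and V share the same y with |SV| = 49.0 and V on the −x side, so V = (-49.000, 0.0000). Since A1 is tangent to SV there, JV ⟂ SV, so J = V + (0, -10.2) = (-49.000, -10.200). Since JW ⟂ WC (tangency), |JC| = √(10.2² + 24.0²) = 26.078 regardless of where W sits on A1. So C lies on both circle(S, 54.8) and circle(J, 26.078); the below-SV intersection is C = (-41.918, -35.298). W is the foot of the tangent from C: W = (-56.951, -16.589).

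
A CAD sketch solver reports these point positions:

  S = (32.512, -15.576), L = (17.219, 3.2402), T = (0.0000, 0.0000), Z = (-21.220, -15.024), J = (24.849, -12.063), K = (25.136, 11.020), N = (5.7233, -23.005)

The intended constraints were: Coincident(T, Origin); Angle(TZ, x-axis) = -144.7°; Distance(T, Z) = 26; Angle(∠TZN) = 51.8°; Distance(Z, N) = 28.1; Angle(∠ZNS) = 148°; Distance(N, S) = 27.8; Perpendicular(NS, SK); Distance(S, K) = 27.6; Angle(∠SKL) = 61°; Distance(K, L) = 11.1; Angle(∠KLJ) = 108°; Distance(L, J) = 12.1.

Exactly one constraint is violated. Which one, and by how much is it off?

Distance(L, J) = 12.1 — off by 5.00.

T = (0.00, 0.00) ✓; TZ at -144.7° ✓; |TZ| = 26.00 ✓; ∠TZN = 51.80° ✓; |ZN| = 28.10 ✓; ∠ZNS = 148.0° ✓; |NS| = 27.80 ✓; ∠(NS, SK) = 90.00° ✓; |SK| = 27.60 ✓; ∠SKL = 61.00° ✓; |KL| = 11.10 ✓; ∠KLJ = 108.0° ✓; |LJ| = 17.10 ✗.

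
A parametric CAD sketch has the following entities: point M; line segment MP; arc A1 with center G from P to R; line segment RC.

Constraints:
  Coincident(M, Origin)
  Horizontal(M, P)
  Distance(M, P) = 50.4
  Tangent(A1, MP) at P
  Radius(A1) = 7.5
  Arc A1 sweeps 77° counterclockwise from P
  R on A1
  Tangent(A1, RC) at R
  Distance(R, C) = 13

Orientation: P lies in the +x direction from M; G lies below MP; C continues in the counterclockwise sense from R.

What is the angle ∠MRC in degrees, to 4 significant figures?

84.68°

M is at the origin; M and P share the same y with |MP| = 50.4 and P on the +x side, so P = (50.40, 0.000). A1 meets MP tangentially, so GP is at right angles to MP, so G = P + (0, -7.5) = (50.40, -7.500). On A1, P sits at bearing 90° from G; a 77° counterclockwise sweep puts R at bearing 167°, so R = G + 7.5·(cos 167°, sin 167°) = (43.09, -5.813). The tangent condition forces GR to be normal to RC, so RC runs along (−sin 167°, cos 167°); with |RC| = 13.0, C = (40.17, -18.48). Then cos ∠MRC = RM·RC / (|RM||RC|), giving 84.68°.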